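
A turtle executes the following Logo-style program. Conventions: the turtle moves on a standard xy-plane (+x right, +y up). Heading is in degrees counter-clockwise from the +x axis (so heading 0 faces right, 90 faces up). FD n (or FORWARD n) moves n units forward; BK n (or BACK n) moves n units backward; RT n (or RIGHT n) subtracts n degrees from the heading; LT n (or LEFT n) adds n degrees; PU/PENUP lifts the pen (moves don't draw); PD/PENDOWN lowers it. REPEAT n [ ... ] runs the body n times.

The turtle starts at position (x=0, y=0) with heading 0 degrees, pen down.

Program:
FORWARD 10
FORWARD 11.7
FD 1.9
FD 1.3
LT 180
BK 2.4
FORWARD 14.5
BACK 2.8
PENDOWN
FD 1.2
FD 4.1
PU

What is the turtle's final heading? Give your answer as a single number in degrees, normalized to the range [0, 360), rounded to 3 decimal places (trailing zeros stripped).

Answer: 180

Derivation:
Executing turtle program step by step:
Start: pos=(0,0), heading=0, pen down
FD 10: (0,0) -> (10,0) [heading=0, draw]
FD 11.7: (10,0) -> (21.7,0) [heading=0, draw]
FD 1.9: (21.7,0) -> (23.6,0) [heading=0, draw]
FD 1.3: (23.6,0) -> (24.9,0) [heading=0, draw]
LT 180: heading 0 -> 180
BK 2.4: (24.9,0) -> (27.3,0) [heading=180, draw]
FD 14.5: (27.3,0) -> (12.8,0) [heading=180, draw]
BK 2.8: (12.8,0) -> (15.6,0) [heading=180, draw]
PD: pen down
FD 1.2: (15.6,0) -> (14.4,0) [heading=180, draw]
FD 4.1: (14.4,0) -> (10.3,0) [heading=180, draw]
PU: pen up
Final: pos=(10.3,0), heading=180, 9 segment(s) drawn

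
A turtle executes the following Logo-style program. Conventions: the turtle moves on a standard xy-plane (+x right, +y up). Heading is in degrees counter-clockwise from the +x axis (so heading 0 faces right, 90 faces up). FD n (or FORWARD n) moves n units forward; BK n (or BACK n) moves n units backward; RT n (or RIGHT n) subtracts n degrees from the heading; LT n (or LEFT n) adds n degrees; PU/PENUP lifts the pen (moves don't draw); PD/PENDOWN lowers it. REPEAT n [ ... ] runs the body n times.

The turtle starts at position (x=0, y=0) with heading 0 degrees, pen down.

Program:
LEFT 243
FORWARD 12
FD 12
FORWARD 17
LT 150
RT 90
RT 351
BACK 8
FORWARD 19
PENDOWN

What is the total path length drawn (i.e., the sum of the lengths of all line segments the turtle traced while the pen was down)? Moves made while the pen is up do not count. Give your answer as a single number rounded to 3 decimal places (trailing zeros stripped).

Answer: 68

Derivation:
Executing turtle program step by step:
Start: pos=(0,0), heading=0, pen down
LT 243: heading 0 -> 243
FD 12: (0,0) -> (-5.448,-10.692) [heading=243, draw]
FD 12: (-5.448,-10.692) -> (-10.896,-21.384) [heading=243, draw]
FD 17: (-10.896,-21.384) -> (-18.614,-36.531) [heading=243, draw]
LT 150: heading 243 -> 33
RT 90: heading 33 -> 303
RT 351: heading 303 -> 312
BK 8: (-18.614,-36.531) -> (-23.967,-30.586) [heading=312, draw]
FD 19: (-23.967,-30.586) -> (-11.253,-44.706) [heading=312, draw]
PD: pen down
Final: pos=(-11.253,-44.706), heading=312, 5 segment(s) drawn

Segment lengths:
  seg 1: (0,0) -> (-5.448,-10.692), length = 12
  seg 2: (-5.448,-10.692) -> (-10.896,-21.384), length = 12
  seg 3: (-10.896,-21.384) -> (-18.614,-36.531), length = 17
  seg 4: (-18.614,-36.531) -> (-23.967,-30.586), length = 8
  seg 5: (-23.967,-30.586) -> (-11.253,-44.706), length = 19
Total = 68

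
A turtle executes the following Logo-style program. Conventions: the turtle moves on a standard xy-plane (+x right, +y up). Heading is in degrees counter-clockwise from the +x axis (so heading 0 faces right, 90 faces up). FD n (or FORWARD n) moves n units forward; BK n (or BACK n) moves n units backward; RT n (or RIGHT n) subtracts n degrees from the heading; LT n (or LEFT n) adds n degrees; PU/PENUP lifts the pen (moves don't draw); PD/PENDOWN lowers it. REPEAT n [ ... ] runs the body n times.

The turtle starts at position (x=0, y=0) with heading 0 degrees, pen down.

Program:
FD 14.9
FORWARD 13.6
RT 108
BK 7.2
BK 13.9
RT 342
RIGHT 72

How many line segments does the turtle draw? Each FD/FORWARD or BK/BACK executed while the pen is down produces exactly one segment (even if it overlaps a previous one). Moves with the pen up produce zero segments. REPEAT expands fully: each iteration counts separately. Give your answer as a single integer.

Answer: 4

Derivation:
Executing turtle program step by step:
Start: pos=(0,0), heading=0, pen down
FD 14.9: (0,0) -> (14.9,0) [heading=0, draw]
FD 13.6: (14.9,0) -> (28.5,0) [heading=0, draw]
RT 108: heading 0 -> 252
BK 7.2: (28.5,0) -> (30.725,6.848) [heading=252, draw]
BK 13.9: (30.725,6.848) -> (35.02,20.067) [heading=252, draw]
RT 342: heading 252 -> 270
RT 72: heading 270 -> 198
Final: pos=(35.02,20.067), heading=198, 4 segment(s) drawn
Segments drawn: 4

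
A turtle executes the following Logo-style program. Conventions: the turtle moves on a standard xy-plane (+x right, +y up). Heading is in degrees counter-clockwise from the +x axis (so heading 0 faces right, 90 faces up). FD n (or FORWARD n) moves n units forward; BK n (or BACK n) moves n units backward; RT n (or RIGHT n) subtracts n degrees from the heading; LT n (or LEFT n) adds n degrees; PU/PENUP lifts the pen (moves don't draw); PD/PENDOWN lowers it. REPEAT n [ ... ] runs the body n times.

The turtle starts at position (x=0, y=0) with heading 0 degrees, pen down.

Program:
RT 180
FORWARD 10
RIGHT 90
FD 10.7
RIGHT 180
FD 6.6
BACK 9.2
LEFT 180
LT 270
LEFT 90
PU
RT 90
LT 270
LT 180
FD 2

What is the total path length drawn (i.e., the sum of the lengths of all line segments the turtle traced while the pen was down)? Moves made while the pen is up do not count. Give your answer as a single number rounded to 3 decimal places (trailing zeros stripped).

Answer: 36.5

Derivation:
Executing turtle program step by step:
Start: pos=(0,0), heading=0, pen down
RT 180: heading 0 -> 180
FD 10: (0,0) -> (-10,0) [heading=180, draw]
RT 90: heading 180 -> 90
FD 10.7: (-10,0) -> (-10,10.7) [heading=90, draw]
RT 180: heading 90 -> 270
FD 6.6: (-10,10.7) -> (-10,4.1) [heading=270, draw]
BK 9.2: (-10,4.1) -> (-10,13.3) [heading=270, draw]
LT 180: heading 270 -> 90
LT 270: heading 90 -> 0
LT 90: heading 0 -> 90
PU: pen up
RT 90: heading 90 -> 0
LT 270: heading 0 -> 270
LT 180: heading 270 -> 90
FD 2: (-10,13.3) -> (-10,15.3) [heading=90, move]
Final: pos=(-10,15.3), heading=90, 4 segment(s) drawn

Segment lengths:
  seg 1: (0,0) -> (-10,0), length = 10
  seg 2: (-10,0) -> (-10,10.7), length = 10.7
  seg 3: (-10,10.7) -> (-10,4.1), length = 6.6
  seg 4: (-10,4.1) -> (-10,13.3), length = 9.2
Total = 36.5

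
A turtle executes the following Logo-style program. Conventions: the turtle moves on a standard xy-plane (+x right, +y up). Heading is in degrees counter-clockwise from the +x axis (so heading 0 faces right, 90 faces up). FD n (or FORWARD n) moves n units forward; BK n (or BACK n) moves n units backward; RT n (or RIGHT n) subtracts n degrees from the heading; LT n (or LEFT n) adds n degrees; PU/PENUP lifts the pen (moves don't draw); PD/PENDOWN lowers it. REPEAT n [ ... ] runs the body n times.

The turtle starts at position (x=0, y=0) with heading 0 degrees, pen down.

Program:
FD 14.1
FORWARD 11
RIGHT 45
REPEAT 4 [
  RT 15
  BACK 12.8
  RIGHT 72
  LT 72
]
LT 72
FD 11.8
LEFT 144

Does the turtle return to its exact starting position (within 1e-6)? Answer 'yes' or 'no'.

Executing turtle program step by step:
Start: pos=(0,0), heading=0, pen down
FD 14.1: (0,0) -> (14.1,0) [heading=0, draw]
FD 11: (14.1,0) -> (25.1,0) [heading=0, draw]
RT 45: heading 0 -> 315
REPEAT 4 [
  -- iteration 1/4 --
  RT 15: heading 315 -> 300
  BK 12.8: (25.1,0) -> (18.7,11.085) [heading=300, draw]
  RT 72: heading 300 -> 228
  LT 72: heading 228 -> 300
  -- iteration 2/4 --
  RT 15: heading 300 -> 285
  BK 12.8: (18.7,11.085) -> (15.387,23.449) [heading=285, draw]
  RT 72: heading 285 -> 213
  LT 72: heading 213 -> 285
  -- iteration 3/4 --
  RT 15: heading 285 -> 270
  BK 12.8: (15.387,23.449) -> (15.387,36.249) [heading=270, draw]
  RT 72: heading 270 -> 198
  LT 72: heading 198 -> 270
  -- iteration 4/4 --
  RT 15: heading 270 -> 255
  BK 12.8: (15.387,36.249) -> (18.7,48.613) [heading=255, draw]
  RT 72: heading 255 -> 183
  LT 72: heading 183 -> 255
]
LT 72: heading 255 -> 327
FD 11.8: (18.7,48.613) -> (28.596,42.186) [heading=327, draw]
LT 144: heading 327 -> 111
Final: pos=(28.596,42.186), heading=111, 7 segment(s) drawn

Start position: (0, 0)
Final position: (28.596, 42.186)
Distance = 50.965; >= 1e-6 -> NOT closed

Answer: no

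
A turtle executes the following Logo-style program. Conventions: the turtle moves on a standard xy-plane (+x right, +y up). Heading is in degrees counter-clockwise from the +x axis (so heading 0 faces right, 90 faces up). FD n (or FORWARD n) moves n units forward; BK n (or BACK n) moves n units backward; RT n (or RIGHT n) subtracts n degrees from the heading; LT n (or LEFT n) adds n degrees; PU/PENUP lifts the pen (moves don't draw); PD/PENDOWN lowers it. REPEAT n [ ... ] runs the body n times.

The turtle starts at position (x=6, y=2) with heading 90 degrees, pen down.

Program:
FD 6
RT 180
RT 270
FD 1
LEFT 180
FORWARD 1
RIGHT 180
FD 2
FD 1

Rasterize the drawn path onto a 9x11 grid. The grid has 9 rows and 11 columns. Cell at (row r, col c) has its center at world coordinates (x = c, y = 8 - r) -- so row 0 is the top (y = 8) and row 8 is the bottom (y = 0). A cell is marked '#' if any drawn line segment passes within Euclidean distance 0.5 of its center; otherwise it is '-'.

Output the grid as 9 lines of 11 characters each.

Segment 0: (6,2) -> (6,8)
Segment 1: (6,8) -> (7,8)
Segment 2: (7,8) -> (6,8)
Segment 3: (6,8) -> (8,8)
Segment 4: (8,8) -> (9,8)

Answer: ------####-
------#----
------#----
------#----
------#----
------#----
------#----
-----------
-----------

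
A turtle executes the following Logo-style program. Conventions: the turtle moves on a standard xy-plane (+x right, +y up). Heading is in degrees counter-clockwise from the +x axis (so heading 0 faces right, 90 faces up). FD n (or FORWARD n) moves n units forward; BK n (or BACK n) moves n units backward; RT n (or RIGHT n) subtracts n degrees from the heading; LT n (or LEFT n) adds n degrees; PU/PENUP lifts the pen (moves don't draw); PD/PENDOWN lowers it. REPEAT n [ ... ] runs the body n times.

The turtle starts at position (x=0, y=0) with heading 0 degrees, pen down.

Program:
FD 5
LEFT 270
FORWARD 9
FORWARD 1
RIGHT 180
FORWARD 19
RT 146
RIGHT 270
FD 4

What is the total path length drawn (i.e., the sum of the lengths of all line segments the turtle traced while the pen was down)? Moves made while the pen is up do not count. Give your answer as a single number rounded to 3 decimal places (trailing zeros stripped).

Executing turtle program step by step:
Start: pos=(0,0), heading=0, pen down
FD 5: (0,0) -> (5,0) [heading=0, draw]
LT 270: heading 0 -> 270
FD 9: (5,0) -> (5,-9) [heading=270, draw]
FD 1: (5,-9) -> (5,-10) [heading=270, draw]
RT 180: heading 270 -> 90
FD 19: (5,-10) -> (5,9) [heading=90, draw]
RT 146: heading 90 -> 304
RT 270: heading 304 -> 34
FD 4: (5,9) -> (8.316,11.237) [heading=34, draw]
Final: pos=(8.316,11.237), heading=34, 5 segment(s) drawn

Segment lengths:
  seg 1: (0,0) -> (5,0), length = 5
  seg 2: (5,0) -> (5,-9), length = 9
  seg 3: (5,-9) -> (5,-10), length = 1
  seg 4: (5,-10) -> (5,9), length = 19
  seg 5: (5,9) -> (8.316,11.237), length = 4
Total = 38

Answer: 38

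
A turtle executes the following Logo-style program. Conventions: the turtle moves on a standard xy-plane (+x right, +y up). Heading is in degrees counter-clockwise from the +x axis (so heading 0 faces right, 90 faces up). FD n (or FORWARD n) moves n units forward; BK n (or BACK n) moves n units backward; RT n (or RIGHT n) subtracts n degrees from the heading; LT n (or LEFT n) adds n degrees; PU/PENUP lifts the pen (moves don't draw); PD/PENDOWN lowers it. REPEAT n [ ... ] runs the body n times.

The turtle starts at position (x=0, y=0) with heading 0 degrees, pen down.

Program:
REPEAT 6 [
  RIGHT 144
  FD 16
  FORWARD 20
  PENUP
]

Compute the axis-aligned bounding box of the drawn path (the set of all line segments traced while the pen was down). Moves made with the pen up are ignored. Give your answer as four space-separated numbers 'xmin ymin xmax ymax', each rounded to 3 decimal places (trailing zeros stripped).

Executing turtle program step by step:
Start: pos=(0,0), heading=0, pen down
REPEAT 6 [
  -- iteration 1/6 --
  RT 144: heading 0 -> 216
  FD 16: (0,0) -> (-12.944,-9.405) [heading=216, draw]
  FD 20: (-12.944,-9.405) -> (-29.125,-21.16) [heading=216, draw]
  PU: pen up
  -- iteration 2/6 --
  RT 144: heading 216 -> 72
  FD 16: (-29.125,-21.16) -> (-24.18,-5.943) [heading=72, move]
  FD 20: (-24.18,-5.943) -> (-18,13.078) [heading=72, move]
  PU: pen up
  -- iteration 3/6 --
  RT 144: heading 72 -> 288
  FD 16: (-18,13.078) -> (-13.056,-2.139) [heading=288, move]
  FD 20: (-13.056,-2.139) -> (-6.875,-21.16) [heading=288, move]
  PU: pen up
  -- iteration 4/6 --
  RT 144: heading 288 -> 144
  FD 16: (-6.875,-21.16) -> (-19.82,-11.756) [heading=144, move]
  FD 20: (-19.82,-11.756) -> (-36,0) [heading=144, move]
  PU: pen up
  -- iteration 5/6 --
  RT 144: heading 144 -> 0
  FD 16: (-36,0) -> (-20,0) [heading=0, move]
  FD 20: (-20,0) -> (0,0) [heading=0, move]
  PU: pen up
  -- iteration 6/6 --
  RT 144: heading 0 -> 216
  FD 16: (0,0) -> (-12.944,-9.405) [heading=216, move]
  FD 20: (-12.944,-9.405) -> (-29.125,-21.16) [heading=216, move]
  PU: pen up
]
Final: pos=(-29.125,-21.16), heading=216, 2 segment(s) drawn

Segment endpoints: x in {-29.125, -12.944, 0}, y in {-21.16, -9.405, 0}
xmin=-29.125, ymin=-21.16, xmax=0, ymax=0

Answer: -29.125 -21.16 0 0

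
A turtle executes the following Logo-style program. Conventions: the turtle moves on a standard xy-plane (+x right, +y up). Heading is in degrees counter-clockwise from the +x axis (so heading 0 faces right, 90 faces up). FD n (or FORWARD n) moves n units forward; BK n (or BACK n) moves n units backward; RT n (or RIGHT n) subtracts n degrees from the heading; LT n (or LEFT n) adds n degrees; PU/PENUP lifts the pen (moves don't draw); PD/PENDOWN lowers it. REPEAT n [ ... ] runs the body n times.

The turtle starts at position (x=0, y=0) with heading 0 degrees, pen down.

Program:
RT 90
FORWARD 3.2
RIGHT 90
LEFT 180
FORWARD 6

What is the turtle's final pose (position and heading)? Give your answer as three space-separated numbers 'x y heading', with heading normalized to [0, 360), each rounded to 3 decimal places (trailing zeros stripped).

Answer: 6 -3.2 0

Derivation:
Executing turtle program step by step:
Start: pos=(0,0), heading=0, pen down
RT 90: heading 0 -> 270
FD 3.2: (0,0) -> (0,-3.2) [heading=270, draw]
RT 90: heading 270 -> 180
LT 180: heading 180 -> 0
FD 6: (0,-3.2) -> (6,-3.2) [heading=0, draw]
Final: pos=(6,-3.2), heading=0, 2 segment(s) drawn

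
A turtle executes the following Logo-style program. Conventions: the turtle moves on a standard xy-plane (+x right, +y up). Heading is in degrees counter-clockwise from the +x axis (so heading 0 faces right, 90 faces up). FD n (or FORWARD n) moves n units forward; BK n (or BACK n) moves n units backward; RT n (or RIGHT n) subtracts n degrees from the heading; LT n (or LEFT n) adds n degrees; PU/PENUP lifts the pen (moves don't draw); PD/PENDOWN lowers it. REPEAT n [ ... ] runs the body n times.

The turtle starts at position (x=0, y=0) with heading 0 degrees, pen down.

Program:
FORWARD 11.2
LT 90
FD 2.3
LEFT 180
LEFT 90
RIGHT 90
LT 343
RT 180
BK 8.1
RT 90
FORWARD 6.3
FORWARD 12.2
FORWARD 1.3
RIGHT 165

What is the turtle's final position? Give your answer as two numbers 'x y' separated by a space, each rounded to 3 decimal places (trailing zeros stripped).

Answer: 27.767 -11.235

Derivation:
Executing turtle program step by step:
Start: pos=(0,0), heading=0, pen down
FD 11.2: (0,0) -> (11.2,0) [heading=0, draw]
LT 90: heading 0 -> 90
FD 2.3: (11.2,0) -> (11.2,2.3) [heading=90, draw]
LT 180: heading 90 -> 270
LT 90: heading 270 -> 0
RT 90: heading 0 -> 270
LT 343: heading 270 -> 253
RT 180: heading 253 -> 73
BK 8.1: (11.2,2.3) -> (8.832,-5.446) [heading=73, draw]
RT 90: heading 73 -> 343
FD 6.3: (8.832,-5.446) -> (14.857,-7.288) [heading=343, draw]
FD 12.2: (14.857,-7.288) -> (26.523,-10.855) [heading=343, draw]
FD 1.3: (26.523,-10.855) -> (27.767,-11.235) [heading=343, draw]
RT 165: heading 343 -> 178
Final: pos=(27.767,-11.235), heading=178, 6 segment(s) drawn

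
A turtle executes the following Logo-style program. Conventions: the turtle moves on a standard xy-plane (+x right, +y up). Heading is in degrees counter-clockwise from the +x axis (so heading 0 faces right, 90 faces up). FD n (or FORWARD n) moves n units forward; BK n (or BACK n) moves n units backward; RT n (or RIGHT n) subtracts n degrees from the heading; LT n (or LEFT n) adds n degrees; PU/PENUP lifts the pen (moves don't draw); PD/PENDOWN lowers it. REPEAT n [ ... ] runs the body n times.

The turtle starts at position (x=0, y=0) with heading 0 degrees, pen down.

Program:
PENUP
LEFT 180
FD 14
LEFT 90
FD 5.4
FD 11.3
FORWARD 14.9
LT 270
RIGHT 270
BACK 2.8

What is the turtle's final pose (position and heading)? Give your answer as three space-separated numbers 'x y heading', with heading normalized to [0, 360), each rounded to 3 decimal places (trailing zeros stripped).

Answer: -14 -28.8 270

Derivation:
Executing turtle program step by step:
Start: pos=(0,0), heading=0, pen down
PU: pen up
LT 180: heading 0 -> 180
FD 14: (0,0) -> (-14,0) [heading=180, move]
LT 90: heading 180 -> 270
FD 5.4: (-14,0) -> (-14,-5.4) [heading=270, move]
FD 11.3: (-14,-5.4) -> (-14,-16.7) [heading=270, move]
FD 14.9: (-14,-16.7) -> (-14,-31.6) [heading=270, move]
LT 270: heading 270 -> 180
RT 270: heading 180 -> 270
BK 2.8: (-14,-31.6) -> (-14,-28.8) [heading=270, move]
Final: pos=(-14,-28.8), heading=270, 0 segment(s) drawn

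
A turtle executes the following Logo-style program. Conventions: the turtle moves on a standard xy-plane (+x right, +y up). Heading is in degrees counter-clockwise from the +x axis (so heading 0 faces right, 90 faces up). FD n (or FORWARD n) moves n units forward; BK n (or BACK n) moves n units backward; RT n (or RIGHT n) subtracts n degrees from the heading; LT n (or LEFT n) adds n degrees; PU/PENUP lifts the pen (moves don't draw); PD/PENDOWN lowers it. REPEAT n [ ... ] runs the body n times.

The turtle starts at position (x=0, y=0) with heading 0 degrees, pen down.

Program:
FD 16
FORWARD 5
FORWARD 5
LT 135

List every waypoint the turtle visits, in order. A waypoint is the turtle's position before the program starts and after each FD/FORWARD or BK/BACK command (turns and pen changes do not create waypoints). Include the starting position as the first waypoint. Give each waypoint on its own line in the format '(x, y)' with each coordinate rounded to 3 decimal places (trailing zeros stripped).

Executing turtle program step by step:
Start: pos=(0,0), heading=0, pen down
FD 16: (0,0) -> (16,0) [heading=0, draw]
FD 5: (16,0) -> (21,0) [heading=0, draw]
FD 5: (21,0) -> (26,0) [heading=0, draw]
LT 135: heading 0 -> 135
Final: pos=(26,0), heading=135, 3 segment(s) drawn
Waypoints (4 total):
(0, 0)
(16, 0)
(21, 0)
(26, 0)

Answer: (0, 0)
(16, 0)
(21, 0)
(26, 0)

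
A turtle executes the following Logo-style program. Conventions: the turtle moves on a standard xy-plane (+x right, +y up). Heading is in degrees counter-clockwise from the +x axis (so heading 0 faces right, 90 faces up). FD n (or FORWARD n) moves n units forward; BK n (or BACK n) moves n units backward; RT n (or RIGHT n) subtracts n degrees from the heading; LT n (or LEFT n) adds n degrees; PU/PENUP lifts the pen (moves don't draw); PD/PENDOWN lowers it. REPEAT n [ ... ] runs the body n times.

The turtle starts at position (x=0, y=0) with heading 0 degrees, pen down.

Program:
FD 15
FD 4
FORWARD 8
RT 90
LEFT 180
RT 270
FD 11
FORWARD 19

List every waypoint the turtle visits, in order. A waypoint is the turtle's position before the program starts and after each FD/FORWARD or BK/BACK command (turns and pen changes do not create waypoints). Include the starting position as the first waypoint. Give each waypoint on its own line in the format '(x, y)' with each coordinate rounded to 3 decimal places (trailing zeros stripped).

Executing turtle program step by step:
Start: pos=(0,0), heading=0, pen down
FD 15: (0,0) -> (15,0) [heading=0, draw]
FD 4: (15,0) -> (19,0) [heading=0, draw]
FD 8: (19,0) -> (27,0) [heading=0, draw]
RT 90: heading 0 -> 270
LT 180: heading 270 -> 90
RT 270: heading 90 -> 180
FD 11: (27,0) -> (16,0) [heading=180, draw]
FD 19: (16,0) -> (-3,0) [heading=180, draw]
Final: pos=(-3,0), heading=180, 5 segment(s) drawn
Waypoints (6 total):
(0, 0)
(15, 0)
(19, 0)
(27, 0)
(16, 0)
(-3, 0)

Answer: (0, 0)
(15, 0)
(19, 0)
(27, 0)
(16, 0)
(-3, 0)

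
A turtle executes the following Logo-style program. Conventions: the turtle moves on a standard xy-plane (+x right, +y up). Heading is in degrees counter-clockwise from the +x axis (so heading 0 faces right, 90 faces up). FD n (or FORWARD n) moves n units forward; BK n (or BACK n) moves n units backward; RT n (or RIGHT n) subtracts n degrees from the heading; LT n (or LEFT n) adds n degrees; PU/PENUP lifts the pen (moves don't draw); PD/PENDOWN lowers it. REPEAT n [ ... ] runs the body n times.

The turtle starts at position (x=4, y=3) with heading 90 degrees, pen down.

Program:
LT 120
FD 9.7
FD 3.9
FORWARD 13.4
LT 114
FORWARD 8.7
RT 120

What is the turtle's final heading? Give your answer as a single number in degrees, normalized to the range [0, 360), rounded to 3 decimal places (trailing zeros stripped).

Executing turtle program step by step:
Start: pos=(4,3), heading=90, pen down
LT 120: heading 90 -> 210
FD 9.7: (4,3) -> (-4.4,-1.85) [heading=210, draw]
FD 3.9: (-4.4,-1.85) -> (-7.778,-3.8) [heading=210, draw]
FD 13.4: (-7.778,-3.8) -> (-19.383,-10.5) [heading=210, draw]
LT 114: heading 210 -> 324
FD 8.7: (-19.383,-10.5) -> (-12.344,-15.614) [heading=324, draw]
RT 120: heading 324 -> 204
Final: pos=(-12.344,-15.614), heading=204, 4 segment(s) drawn

Answer: 204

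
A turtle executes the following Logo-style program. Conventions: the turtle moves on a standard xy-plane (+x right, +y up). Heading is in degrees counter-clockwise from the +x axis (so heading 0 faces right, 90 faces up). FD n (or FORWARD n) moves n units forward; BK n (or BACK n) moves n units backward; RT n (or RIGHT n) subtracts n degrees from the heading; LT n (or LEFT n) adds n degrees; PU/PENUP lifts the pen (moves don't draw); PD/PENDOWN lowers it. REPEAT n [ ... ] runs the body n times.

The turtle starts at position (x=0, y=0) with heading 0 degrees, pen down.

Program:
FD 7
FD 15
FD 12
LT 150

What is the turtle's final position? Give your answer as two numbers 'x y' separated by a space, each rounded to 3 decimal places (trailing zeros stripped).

Answer: 34 0

Derivation:
Executing turtle program step by step:
Start: pos=(0,0), heading=0, pen down
FD 7: (0,0) -> (7,0) [heading=0, draw]
FD 15: (7,0) -> (22,0) [heading=0, draw]
FD 12: (22,0) -> (34,0) [heading=0, draw]
LT 150: heading 0 -> 150
Final: pos=(34,0), heading=150, 3 segment(s) drawn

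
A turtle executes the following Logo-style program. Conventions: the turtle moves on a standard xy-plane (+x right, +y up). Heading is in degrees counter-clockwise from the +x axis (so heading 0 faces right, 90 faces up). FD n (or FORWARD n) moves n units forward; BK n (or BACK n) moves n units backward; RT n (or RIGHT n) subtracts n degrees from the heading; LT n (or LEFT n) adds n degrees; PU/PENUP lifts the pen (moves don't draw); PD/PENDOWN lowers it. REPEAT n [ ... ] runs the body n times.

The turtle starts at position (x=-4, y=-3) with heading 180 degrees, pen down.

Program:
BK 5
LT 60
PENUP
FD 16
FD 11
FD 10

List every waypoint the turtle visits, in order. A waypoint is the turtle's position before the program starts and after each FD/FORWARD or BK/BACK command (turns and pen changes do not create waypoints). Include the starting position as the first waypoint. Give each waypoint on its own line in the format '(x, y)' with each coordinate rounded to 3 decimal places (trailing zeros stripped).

Answer: (-4, -3)
(1, -3)
(-7, -16.856)
(-12.5, -26.383)
(-17.5, -35.043)

Derivation:
Executing turtle program step by step:
Start: pos=(-4,-3), heading=180, pen down
BK 5: (-4,-3) -> (1,-3) [heading=180, draw]
LT 60: heading 180 -> 240
PU: pen up
FD 16: (1,-3) -> (-7,-16.856) [heading=240, move]
FD 11: (-7,-16.856) -> (-12.5,-26.383) [heading=240, move]
FD 10: (-12.5,-26.383) -> (-17.5,-35.043) [heading=240, move]
Final: pos=(-17.5,-35.043), heading=240, 1 segment(s) drawn
Waypoints (5 total):
(-4, -3)
(1, -3)
(-7, -16.856)
(-12.5, -26.383)
(-17.5, -35.043)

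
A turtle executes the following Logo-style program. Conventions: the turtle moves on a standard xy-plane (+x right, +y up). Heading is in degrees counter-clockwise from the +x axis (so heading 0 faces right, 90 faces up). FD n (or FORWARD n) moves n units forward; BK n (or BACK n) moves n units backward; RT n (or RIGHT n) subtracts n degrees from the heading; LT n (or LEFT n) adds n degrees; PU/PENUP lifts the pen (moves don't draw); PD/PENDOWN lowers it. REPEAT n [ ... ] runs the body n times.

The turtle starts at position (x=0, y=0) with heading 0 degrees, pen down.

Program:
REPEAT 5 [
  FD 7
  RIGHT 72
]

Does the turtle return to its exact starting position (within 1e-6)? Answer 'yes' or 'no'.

Executing turtle program step by step:
Start: pos=(0,0), heading=0, pen down
REPEAT 5 [
  -- iteration 1/5 --
  FD 7: (0,0) -> (7,0) [heading=0, draw]
  RT 72: heading 0 -> 288
  -- iteration 2/5 --
  FD 7: (7,0) -> (9.163,-6.657) [heading=288, draw]
  RT 72: heading 288 -> 216
  -- iteration 3/5 --
  FD 7: (9.163,-6.657) -> (3.5,-10.772) [heading=216, draw]
  RT 72: heading 216 -> 144
  -- iteration 4/5 --
  FD 7: (3.5,-10.772) -> (-2.163,-6.657) [heading=144, draw]
  RT 72: heading 144 -> 72
  -- iteration 5/5 --
  FD 7: (-2.163,-6.657) -> (0,0) [heading=72, draw]
  RT 72: heading 72 -> 0
]
Final: pos=(0,0), heading=0, 5 segment(s) drawn

Start position: (0, 0)
Final position: (0, 0)
Distance = 0; < 1e-6 -> CLOSED

Answer: yes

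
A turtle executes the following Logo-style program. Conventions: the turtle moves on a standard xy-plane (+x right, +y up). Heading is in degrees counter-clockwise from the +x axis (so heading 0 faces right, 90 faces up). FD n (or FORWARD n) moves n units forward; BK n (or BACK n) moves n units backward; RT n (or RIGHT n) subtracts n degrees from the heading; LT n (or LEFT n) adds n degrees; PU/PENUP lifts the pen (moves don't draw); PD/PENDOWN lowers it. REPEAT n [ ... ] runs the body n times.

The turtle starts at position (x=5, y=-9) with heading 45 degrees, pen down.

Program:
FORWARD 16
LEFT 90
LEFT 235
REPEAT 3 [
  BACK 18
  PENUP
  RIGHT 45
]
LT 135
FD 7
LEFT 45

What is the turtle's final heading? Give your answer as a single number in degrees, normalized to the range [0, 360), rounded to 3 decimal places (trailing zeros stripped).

Executing turtle program step by step:
Start: pos=(5,-9), heading=45, pen down
FD 16: (5,-9) -> (16.314,2.314) [heading=45, draw]
LT 90: heading 45 -> 135
LT 235: heading 135 -> 10
REPEAT 3 [
  -- iteration 1/3 --
  BK 18: (16.314,2.314) -> (-1.413,-0.812) [heading=10, draw]
  PU: pen up
  RT 45: heading 10 -> 325
  -- iteration 2/3 --
  BK 18: (-1.413,-0.812) -> (-16.158,9.512) [heading=325, move]
  PU: pen up
  RT 45: heading 325 -> 280
  -- iteration 3/3 --
  BK 18: (-16.158,9.512) -> (-19.283,27.239) [heading=280, move]
  PU: pen up
  RT 45: heading 280 -> 235
]
LT 135: heading 235 -> 10
FD 7: (-19.283,27.239) -> (-12.39,28.454) [heading=10, move]
LT 45: heading 10 -> 55
Final: pos=(-12.39,28.454), heading=55, 2 segment(s) drawn

Answer: 55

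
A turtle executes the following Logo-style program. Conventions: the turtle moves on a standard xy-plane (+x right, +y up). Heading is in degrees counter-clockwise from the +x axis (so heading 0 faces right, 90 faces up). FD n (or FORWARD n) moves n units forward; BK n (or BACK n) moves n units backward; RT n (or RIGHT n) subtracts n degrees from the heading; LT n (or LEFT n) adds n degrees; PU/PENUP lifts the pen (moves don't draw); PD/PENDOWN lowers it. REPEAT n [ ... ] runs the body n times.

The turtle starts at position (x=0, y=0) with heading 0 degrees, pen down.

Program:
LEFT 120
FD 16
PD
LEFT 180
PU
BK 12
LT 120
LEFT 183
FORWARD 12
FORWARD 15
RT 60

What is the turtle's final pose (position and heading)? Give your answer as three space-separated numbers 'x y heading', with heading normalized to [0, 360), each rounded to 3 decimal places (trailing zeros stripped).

Executing turtle program step by step:
Start: pos=(0,0), heading=0, pen down
LT 120: heading 0 -> 120
FD 16: (0,0) -> (-8,13.856) [heading=120, draw]
PD: pen down
LT 180: heading 120 -> 300
PU: pen up
BK 12: (-8,13.856) -> (-14,24.249) [heading=300, move]
LT 120: heading 300 -> 60
LT 183: heading 60 -> 243
FD 12: (-14,24.249) -> (-19.448,13.557) [heading=243, move]
FD 15: (-19.448,13.557) -> (-26.258,0.192) [heading=243, move]
RT 60: heading 243 -> 183
Final: pos=(-26.258,0.192), heading=183, 1 segment(s) drawn

Answer: -26.258 0.192 183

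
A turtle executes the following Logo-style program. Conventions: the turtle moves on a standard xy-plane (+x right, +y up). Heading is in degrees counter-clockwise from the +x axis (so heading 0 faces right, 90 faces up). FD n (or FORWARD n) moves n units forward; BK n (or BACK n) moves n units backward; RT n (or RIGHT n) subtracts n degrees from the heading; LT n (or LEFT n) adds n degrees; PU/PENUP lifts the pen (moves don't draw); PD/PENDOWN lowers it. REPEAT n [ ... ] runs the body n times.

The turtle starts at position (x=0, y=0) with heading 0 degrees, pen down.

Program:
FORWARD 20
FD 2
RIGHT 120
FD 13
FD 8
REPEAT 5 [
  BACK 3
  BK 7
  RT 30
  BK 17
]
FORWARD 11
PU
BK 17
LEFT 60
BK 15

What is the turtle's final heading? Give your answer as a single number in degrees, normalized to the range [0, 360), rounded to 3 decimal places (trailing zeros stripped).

Executing turtle program step by step:
Start: pos=(0,0), heading=0, pen down
FD 20: (0,0) -> (20,0) [heading=0, draw]
FD 2: (20,0) -> (22,0) [heading=0, draw]
RT 120: heading 0 -> 240
FD 13: (22,0) -> (15.5,-11.258) [heading=240, draw]
FD 8: (15.5,-11.258) -> (11.5,-18.187) [heading=240, draw]
REPEAT 5 [
  -- iteration 1/5 --
  BK 3: (11.5,-18.187) -> (13,-15.588) [heading=240, draw]
  BK 7: (13,-15.588) -> (16.5,-9.526) [heading=240, draw]
  RT 30: heading 240 -> 210
  BK 17: (16.5,-9.526) -> (31.222,-1.026) [heading=210, draw]
  -- iteration 2/5 --
  BK 3: (31.222,-1.026) -> (33.821,0.474) [heading=210, draw]
  BK 7: (33.821,0.474) -> (39.883,3.974) [heading=210, draw]
  RT 30: heading 210 -> 180
  BK 17: (39.883,3.974) -> (56.883,3.974) [heading=180, draw]
  -- iteration 3/5 --
  BK 3: (56.883,3.974) -> (59.883,3.974) [heading=180, draw]
  BK 7: (59.883,3.974) -> (66.883,3.974) [heading=180, draw]
  RT 30: heading 180 -> 150
  BK 17: (66.883,3.974) -> (81.605,-4.526) [heading=150, draw]
  -- iteration 4/5 --
  BK 3: (81.605,-4.526) -> (84.203,-6.026) [heading=150, draw]
  BK 7: (84.203,-6.026) -> (90.265,-9.526) [heading=150, draw]
  RT 30: heading 150 -> 120
  BK 17: (90.265,-9.526) -> (98.765,-24.249) [heading=120, draw]
  -- iteration 5/5 --
  BK 3: (98.765,-24.249) -> (100.265,-26.847) [heading=120, draw]
  BK 7: (100.265,-26.847) -> (103.765,-32.909) [heading=120, draw]
  RT 30: heading 120 -> 90
  BK 17: (103.765,-32.909) -> (103.765,-49.909) [heading=90, draw]
]
FD 11: (103.765,-49.909) -> (103.765,-38.909) [heading=90, draw]
PU: pen up
BK 17: (103.765,-38.909) -> (103.765,-55.909) [heading=90, move]
LT 60: heading 90 -> 150
BK 15: (103.765,-55.909) -> (116.756,-63.409) [heading=150, move]
Final: pos=(116.756,-63.409), heading=150, 20 segment(s) drawn

Answer: 150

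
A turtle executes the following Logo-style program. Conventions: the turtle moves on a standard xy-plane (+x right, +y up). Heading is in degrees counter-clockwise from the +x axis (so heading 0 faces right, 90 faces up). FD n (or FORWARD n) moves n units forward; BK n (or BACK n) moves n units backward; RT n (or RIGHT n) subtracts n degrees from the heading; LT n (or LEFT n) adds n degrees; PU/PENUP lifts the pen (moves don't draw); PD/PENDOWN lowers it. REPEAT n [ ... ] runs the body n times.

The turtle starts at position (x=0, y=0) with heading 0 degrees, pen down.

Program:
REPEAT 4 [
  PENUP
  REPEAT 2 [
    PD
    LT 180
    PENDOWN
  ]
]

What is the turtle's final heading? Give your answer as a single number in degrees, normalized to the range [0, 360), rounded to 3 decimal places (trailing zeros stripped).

Executing turtle program step by step:
Start: pos=(0,0), heading=0, pen down
REPEAT 4 [
  -- iteration 1/4 --
  PU: pen up
  REPEAT 2 [
    -- iteration 1/2 --
    PD: pen down
    LT 180: heading 0 -> 180
    PD: pen down
    -- iteration 2/2 --
    PD: pen down
    LT 180: heading 180 -> 0
    PD: pen down
  ]
  -- iteration 2/4 --
  PU: pen up
  REPEAT 2 [
    -- iteration 1/2 --
    PD: pen down
    LT 180: heading 0 -> 180
    PD: pen down
    -- iteration 2/2 --
    PD: pen down
    LT 180: heading 180 -> 0
    PD: pen down
  ]
  -- iteration 3/4 --
  PU: pen up
  REPEAT 2 [
    -- iteration 1/2 --
    PD: pen down
    LT 180: heading 0 -> 180
    PD: pen down
    -- iteration 2/2 --
    PD: pen down
    LT 180: heading 180 -> 0
    PD: pen down
  ]
  -- iteration 4/4 --
  PU: pen up
  REPEAT 2 [
    -- iteration 1/2 --
    PD: pen down
    LT 180: heading 0 -> 180
    PD: pen down
    -- iteration 2/2 --
    PD: pen down
    LT 180: heading 180 -> 0
    PD: pen down
  ]
]
Final: pos=(0,0), heading=0, 0 segment(s) drawn

Answer: 0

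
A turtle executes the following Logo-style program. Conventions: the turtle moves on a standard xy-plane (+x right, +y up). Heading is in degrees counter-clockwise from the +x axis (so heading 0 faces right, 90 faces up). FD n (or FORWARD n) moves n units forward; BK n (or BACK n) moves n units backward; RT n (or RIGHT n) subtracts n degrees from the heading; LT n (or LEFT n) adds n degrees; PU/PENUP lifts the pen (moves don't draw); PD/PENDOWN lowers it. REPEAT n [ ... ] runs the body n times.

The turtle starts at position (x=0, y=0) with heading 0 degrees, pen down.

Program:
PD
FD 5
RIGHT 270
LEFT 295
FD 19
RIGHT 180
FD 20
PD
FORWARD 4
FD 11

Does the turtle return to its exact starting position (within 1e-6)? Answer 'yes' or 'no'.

Answer: no

Derivation:
Executing turtle program step by step:
Start: pos=(0,0), heading=0, pen down
PD: pen down
FD 5: (0,0) -> (5,0) [heading=0, draw]
RT 270: heading 0 -> 90
LT 295: heading 90 -> 25
FD 19: (5,0) -> (22.22,8.03) [heading=25, draw]
RT 180: heading 25 -> 205
FD 20: (22.22,8.03) -> (4.094,-0.423) [heading=205, draw]
PD: pen down
FD 4: (4.094,-0.423) -> (0.468,-2.113) [heading=205, draw]
FD 11: (0.468,-2.113) -> (-9.501,-6.762) [heading=205, draw]
Final: pos=(-9.501,-6.762), heading=205, 5 segment(s) drawn

Start position: (0, 0)
Final position: (-9.501, -6.762)
Distance = 11.662; >= 1e-6 -> NOT closed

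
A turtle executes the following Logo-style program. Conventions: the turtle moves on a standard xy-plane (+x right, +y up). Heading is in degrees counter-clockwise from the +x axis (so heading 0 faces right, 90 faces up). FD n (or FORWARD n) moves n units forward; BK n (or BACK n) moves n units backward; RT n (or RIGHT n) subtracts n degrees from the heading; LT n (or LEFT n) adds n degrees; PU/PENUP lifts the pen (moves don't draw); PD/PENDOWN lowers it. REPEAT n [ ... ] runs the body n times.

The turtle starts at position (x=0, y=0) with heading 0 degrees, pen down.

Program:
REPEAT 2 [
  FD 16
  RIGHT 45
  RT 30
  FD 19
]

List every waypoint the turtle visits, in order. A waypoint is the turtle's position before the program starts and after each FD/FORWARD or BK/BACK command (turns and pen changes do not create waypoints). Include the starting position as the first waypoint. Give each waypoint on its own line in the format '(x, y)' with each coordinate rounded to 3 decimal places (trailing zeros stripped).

Executing turtle program step by step:
Start: pos=(0,0), heading=0, pen down
REPEAT 2 [
  -- iteration 1/2 --
  FD 16: (0,0) -> (16,0) [heading=0, draw]
  RT 45: heading 0 -> 315
  RT 30: heading 315 -> 285
  FD 19: (16,0) -> (20.918,-18.353) [heading=285, draw]
  -- iteration 2/2 --
  FD 16: (20.918,-18.353) -> (25.059,-33.807) [heading=285, draw]
  RT 45: heading 285 -> 240
  RT 30: heading 240 -> 210
  FD 19: (25.059,-33.807) -> (8.604,-43.307) [heading=210, draw]
]
Final: pos=(8.604,-43.307), heading=210, 4 segment(s) drawn
Waypoints (5 total):
(0, 0)
(16, 0)
(20.918, -18.353)
(25.059, -33.807)
(8.604, -43.307)

Answer: (0, 0)
(16, 0)
(20.918, -18.353)
(25.059, -33.807)
(8.604, -43.307)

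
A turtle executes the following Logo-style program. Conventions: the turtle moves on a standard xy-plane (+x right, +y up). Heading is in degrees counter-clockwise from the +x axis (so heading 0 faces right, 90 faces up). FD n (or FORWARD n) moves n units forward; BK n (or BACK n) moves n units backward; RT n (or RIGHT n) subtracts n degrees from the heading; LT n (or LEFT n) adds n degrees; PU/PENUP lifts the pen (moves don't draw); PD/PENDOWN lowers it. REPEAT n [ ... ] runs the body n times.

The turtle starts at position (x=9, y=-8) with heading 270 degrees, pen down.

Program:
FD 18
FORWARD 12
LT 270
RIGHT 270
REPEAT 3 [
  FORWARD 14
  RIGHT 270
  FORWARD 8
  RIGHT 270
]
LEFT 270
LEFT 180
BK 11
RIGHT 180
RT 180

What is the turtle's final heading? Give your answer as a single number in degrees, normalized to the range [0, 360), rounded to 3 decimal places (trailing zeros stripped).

Answer: 180

Derivation:
Executing turtle program step by step:
Start: pos=(9,-8), heading=270, pen down
FD 18: (9,-8) -> (9,-26) [heading=270, draw]
FD 12: (9,-26) -> (9,-38) [heading=270, draw]
LT 270: heading 270 -> 180
RT 270: heading 180 -> 270
REPEAT 3 [
  -- iteration 1/3 --
  FD 14: (9,-38) -> (9,-52) [heading=270, draw]
  RT 270: heading 270 -> 0
  FD 8: (9,-52) -> (17,-52) [heading=0, draw]
  RT 270: heading 0 -> 90
  -- iteration 2/3 --
  FD 14: (17,-52) -> (17,-38) [heading=90, draw]
  RT 270: heading 90 -> 180
  FD 8: (17,-38) -> (9,-38) [heading=180, draw]
  RT 270: heading 180 -> 270
  -- iteration 3/3 --
  FD 14: (9,-38) -> (9,-52) [heading=270, draw]
  RT 270: heading 270 -> 0
  FD 8: (9,-52) -> (17,-52) [heading=0, draw]
  RT 270: heading 0 -> 90
]
LT 270: heading 90 -> 0
LT 180: heading 0 -> 180
BK 11: (17,-52) -> (28,-52) [heading=180, draw]
RT 180: heading 180 -> 0
RT 180: heading 0 -> 180
Final: pos=(28,-52), heading=180, 9 segment(s) drawn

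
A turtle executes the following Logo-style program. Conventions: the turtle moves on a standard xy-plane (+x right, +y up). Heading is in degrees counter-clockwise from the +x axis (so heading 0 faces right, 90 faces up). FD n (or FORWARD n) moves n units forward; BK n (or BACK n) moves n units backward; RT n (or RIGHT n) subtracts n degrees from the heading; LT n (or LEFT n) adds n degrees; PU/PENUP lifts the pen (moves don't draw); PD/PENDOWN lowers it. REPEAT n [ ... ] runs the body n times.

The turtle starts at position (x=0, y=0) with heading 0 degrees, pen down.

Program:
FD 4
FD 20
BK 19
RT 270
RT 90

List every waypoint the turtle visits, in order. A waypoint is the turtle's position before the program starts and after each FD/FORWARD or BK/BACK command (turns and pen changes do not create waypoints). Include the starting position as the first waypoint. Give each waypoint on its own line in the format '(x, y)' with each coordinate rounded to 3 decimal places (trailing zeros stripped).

Answer: (0, 0)
(4, 0)
(24, 0)
(5, 0)

Derivation:
Executing turtle program step by step:
Start: pos=(0,0), heading=0, pen down
FD 4: (0,0) -> (4,0) [heading=0, draw]
FD 20: (4,0) -> (24,0) [heading=0, draw]
BK 19: (24,0) -> (5,0) [heading=0, draw]
RT 270: heading 0 -> 90
RT 90: heading 90 -> 0
Final: pos=(5,0), heading=0, 3 segment(s) drawn
Waypoints (4 total):
(0, 0)
(4, 0)
(24, 0)
(5, 0)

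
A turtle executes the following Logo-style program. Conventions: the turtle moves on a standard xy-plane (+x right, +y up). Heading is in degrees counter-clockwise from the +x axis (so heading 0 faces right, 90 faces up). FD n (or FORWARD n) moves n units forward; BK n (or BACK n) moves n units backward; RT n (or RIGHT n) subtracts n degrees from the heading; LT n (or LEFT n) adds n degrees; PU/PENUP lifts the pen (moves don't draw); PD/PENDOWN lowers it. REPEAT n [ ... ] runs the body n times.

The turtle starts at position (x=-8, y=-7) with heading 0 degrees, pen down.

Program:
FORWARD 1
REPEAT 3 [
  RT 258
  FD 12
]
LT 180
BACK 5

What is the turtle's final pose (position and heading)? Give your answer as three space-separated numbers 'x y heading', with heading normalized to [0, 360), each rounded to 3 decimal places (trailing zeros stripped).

Answer: -10.465 -13.896 126

Derivation:
Executing turtle program step by step:
Start: pos=(-8,-7), heading=0, pen down
FD 1: (-8,-7) -> (-7,-7) [heading=0, draw]
REPEAT 3 [
  -- iteration 1/3 --
  RT 258: heading 0 -> 102
  FD 12: (-7,-7) -> (-9.495,4.738) [heading=102, draw]
  -- iteration 2/3 --
  RT 258: heading 102 -> 204
  FD 12: (-9.495,4.738) -> (-20.457,-0.143) [heading=204, draw]
  -- iteration 3/3 --
  RT 258: heading 204 -> 306
  FD 12: (-20.457,-0.143) -> (-13.404,-9.851) [heading=306, draw]
]
LT 180: heading 306 -> 126
BK 5: (-13.404,-9.851) -> (-10.465,-13.896) [heading=126, draw]
Final: pos=(-10.465,-13.896), heading=126, 5 segment(s) drawn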